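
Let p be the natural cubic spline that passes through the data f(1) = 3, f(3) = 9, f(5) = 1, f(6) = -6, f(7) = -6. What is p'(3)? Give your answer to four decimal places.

0.0714

Put M_i = p'' at the i-th knot. Here h = (2, 2, 1, 1) and Δ = (3, -4, -7, 0), so the interior equations h_(i-1)·M_(i-1) + 2(h_(i-1)+h_i)·M_i + h_i·M_(i+1) = 6(Δ_i − Δ_(i-1)) read
  2·M_0 + 8·M_1 + 2·M_2 = 6(Δ_1 - Δ_0) = -42
  2·M_1 + 6·M_2 + 1·M_3 = 6(Δ_2 - Δ_1) = -18
  1·M_2 + 4·M_3 + 1·M_4 = 6(Δ_3 - Δ_2) = 42
Natural end conditions: M_0 = M_4 = 0.
Solving: M_0 = 0, M_1 = -123/28, M_2 = -24/7, M_3 = 159/14, M_4 = 0.
On [3, 5], p'(x) = b_1 + 2c_1·(x - 3) + 3d_1·(x - 3)² with b_1 = Δ_1 - h_1(2M_1 + M_2)/6 = 1/14, c_1 = M_1/2 = -123/56, d_1 = (M_2 - M_1)/(6h_1) = 9/112. So p'(3) = 1/14.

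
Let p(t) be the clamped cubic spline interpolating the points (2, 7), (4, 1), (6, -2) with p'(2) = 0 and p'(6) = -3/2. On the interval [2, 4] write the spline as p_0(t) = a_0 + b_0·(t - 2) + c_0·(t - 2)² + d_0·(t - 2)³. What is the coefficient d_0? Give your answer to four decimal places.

Write M_i for p''(x_i). With h_i = 2, 2 and divided differences Δ_i = -3, -3/2, the continuity of p' gives the tridiagonal system
  2·M_0 + 8·M_1 + 2·M_2 = 6(Δ_1 - Δ_0) = 9
Clamped end conditions give two more equations: 2h_0·M_0 + h_0·M_1 = 6(Δ_0 - p'(2)) = -18 and h_1·M_1 + 2h_1·M_2 = 6(p'(6) - Δ_1) = 0.
Solving the tridiagonal system: M_0 = -6, M_1 = 3, M_2 = -3/2.
On [2, 4], with p_0(t) = a_0 + b_0·(t - 2) + c_0·(t - 2)² + d_0·(t - 2)³: c_0 = M_0/2 = -3, d_0 = (M_1 - M_0)/(6h_0) = 3/4, b_0 = Δ_0 - h_0(2M_0 + M_1)/6 = 0.

0.7500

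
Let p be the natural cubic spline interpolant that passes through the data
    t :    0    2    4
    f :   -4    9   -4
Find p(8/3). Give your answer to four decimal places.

Let m_i = p''(x_i). Step sizes h_i = 2, 2; slopes of the chords Δ_i = (y_(i+1) - y_i)/h_i = 13/2, -13/2.
  2·m_0 + 8·m_1 + 2·m_2 = 6(Δ_1 - Δ_0) = -78
Natural end conditions: m_0 = m_2 = 0.
Forward elimination and back-substitution give m_0 = 0, m_1 = -39/4, m_2 = 0.
On [2, 4], p(t) = 9 + 0·(t - 2) - 39/8·(t - 2)² + 13/16·(t - 2)³.
With (t - 2) = 2/3: p(8/3) = 191/27.

7.0741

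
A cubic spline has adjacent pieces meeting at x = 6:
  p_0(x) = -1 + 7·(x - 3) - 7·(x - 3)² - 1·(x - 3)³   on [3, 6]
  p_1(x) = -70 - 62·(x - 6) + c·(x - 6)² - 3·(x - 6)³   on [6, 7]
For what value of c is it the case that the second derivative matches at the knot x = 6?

p_0''(x) = -14 - 6·(x - 3), so p_0''(6) = -32. On the right, p_1''(6) = 2c, so c = -16.

-16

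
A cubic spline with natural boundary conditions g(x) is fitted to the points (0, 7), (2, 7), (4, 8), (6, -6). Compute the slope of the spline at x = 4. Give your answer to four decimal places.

-2.9333

With M_i denoting the second derivative at x_i, h_i = 2, 2, 2, and Δ_i = (y_(i+1) − y_i)/h_i = 0, 1/2, -7:
  2·M_0 + 8·M_1 + 2·M_2 = 6(Δ_1 - Δ_0) = 3
  2·M_1 + 8·M_2 + 2·M_3 = 6(Δ_2 - Δ_1) = -45
Natural end conditions: M_0 = M_3 = 0.
Solving the tridiagonal system: M_0 = 0, M_1 = 19/10, M_2 = -61/10, M_3 = 0.
On [4, 6], g'(x) = b_2 + 2c_2·(x - 4) + 3d_2·(x - 4)² with b_2 = Δ_2 - h_2(2M_2 + M_3)/6 = -44/15, c_2 = M_2/2 = -61/20, d_2 = (M_3 - M_2)/(6h_2) = 61/120. So g'(4) = -44/15.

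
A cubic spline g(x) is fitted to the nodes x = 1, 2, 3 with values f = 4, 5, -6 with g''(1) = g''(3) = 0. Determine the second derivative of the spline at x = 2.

-18

With M_i denoting the second derivative at x_i, h_i = 1, 1, and Δ_i = (y_(i+1) − y_i)/h_i = 1, -11:
  1·M_0 + 4·M_1 + 1·M_2 = 6(Δ_1 - Δ_0) = -72
Natural end conditions: M_0 = M_2 = 0.
Forward elimination and back-substitution give M_0 = 0, M_1 = -18, M_2 = 0.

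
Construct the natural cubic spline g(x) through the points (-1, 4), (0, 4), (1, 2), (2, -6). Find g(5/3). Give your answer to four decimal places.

Write σ_i for g''(x_i). With h_i = 1, 1, 1 and divided differences Δ_i = 0, -2, -8, the continuity of g' gives the tridiagonal system
  1·σ_0 + 4·σ_1 + 1·σ_2 = 6(Δ_1 - Δ_0) = -12
  1·σ_1 + 4·σ_2 + 1·σ_3 = 6(Δ_2 - Δ_1) = -36
Natural end conditions: σ_0 = σ_3 = 0.
Solving the tridiagonal system: σ_0 = 0, σ_1 = -4/5, σ_2 = -44/5, σ_3 = 0.
On [1, 2], g(x) = 2 - 76/15·(x - 1) - 22/5·(x - 1)² + 22/15·(x - 1)³.
With (x - 1) = 2/3: g(5/3) = -1174/405.

-2.8988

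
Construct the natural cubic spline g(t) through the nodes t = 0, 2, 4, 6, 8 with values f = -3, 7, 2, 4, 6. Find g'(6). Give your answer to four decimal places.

1.7679

Write M_i for g''(x_i). With h_i = 2, 2, 2, 2 and divided differences Δ_i = 5, -5/2, 1, 1, the continuity of g' gives the tridiagonal system
  2·M_0 + 8·M_1 + 2·M_2 = 6(Δ_1 - Δ_0) = -45
  2·M_1 + 8·M_2 + 2·M_3 = 6(Δ_2 - Δ_1) = 21
  2·M_2 + 8·M_3 + 2·M_4 = 6(Δ_3 - Δ_2) = 0
Natural end conditions: M_0 = M_4 = 0.
Solving the tridiagonal system: M_0 = 0, M_1 = -759/112, M_2 = 129/28, M_3 = -129/112, M_4 = 0.
On [6, 8], g'(t) = b_3 + 2c_3·(t - 6) + 3d_3·(t - 6)² with b_3 = Δ_3 - h_3(2M_3 + M_4)/6 = 99/56, c_3 = M_3/2 = -129/224, d_3 = (M_4 - M_3)/(6h_3) = 43/448. So g'(6) = 99/56.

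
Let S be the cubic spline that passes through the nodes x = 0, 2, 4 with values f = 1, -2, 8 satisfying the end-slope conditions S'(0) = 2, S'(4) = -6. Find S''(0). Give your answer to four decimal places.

-12.1250

Let m_i = S''(x_i). Step sizes h_i = 2, 2; slopes of the chords Δ_i = (y_(i+1) - y_i)/h_i = -3/2, 5.
  2·m_0 + 8·m_1 + 2·m_2 = 6(Δ_1 - Δ_0) = 39
Clamped end conditions give two more equations: 2h_0·m_0 + h_0·m_1 = 6(Δ_0 - S'(0)) = -21 and h_1·m_1 + 2h_1·m_2 = 6(S'(4) - Δ_1) = -66.
Solving: m_0 = -97/8, m_1 = 55/4, m_2 = -187/8.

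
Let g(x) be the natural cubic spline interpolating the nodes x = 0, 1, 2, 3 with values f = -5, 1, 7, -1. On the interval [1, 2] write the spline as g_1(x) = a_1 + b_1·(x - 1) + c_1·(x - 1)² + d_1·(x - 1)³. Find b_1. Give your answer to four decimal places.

7.8667

Let σ_i = g''(x_i). Step sizes h_i = 1, 1, 1; slopes of the chords Δ_i = (y_(i+1) - y_i)/h_i = 6, 6, -8.
  1·σ_0 + 4·σ_1 + 1·σ_2 = 6(Δ_1 - Δ_0) = 0
  1·σ_1 + 4·σ_2 + 1·σ_3 = 6(Δ_2 - Δ_1) = -84
Natural end conditions: σ_0 = σ_3 = 0.
Solving the tridiagonal system: σ_0 = 0, σ_1 = 28/5, σ_2 = -112/5, σ_3 = 0.
On [1, 2], with g_1(x) = a_1 + b_1·(x - 1) + c_1·(x - 1)² + d_1·(x - 1)³: c_1 = σ_1/2 = 14/5, d_1 = (σ_2 - σ_1)/(6h_1) = -14/3, b_1 = Δ_1 - h_1(2σ_1 + σ_2)/6 = 118/15.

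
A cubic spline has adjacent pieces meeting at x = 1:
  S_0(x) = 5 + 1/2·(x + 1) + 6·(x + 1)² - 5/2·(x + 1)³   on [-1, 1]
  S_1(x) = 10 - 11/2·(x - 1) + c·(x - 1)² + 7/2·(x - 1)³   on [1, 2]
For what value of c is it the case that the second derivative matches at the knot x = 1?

-9

S_0''(x) = 12 - 15·(x + 1), so S_0''(1) = -18. On the right, S_1''(1) = 2c, so c = -9.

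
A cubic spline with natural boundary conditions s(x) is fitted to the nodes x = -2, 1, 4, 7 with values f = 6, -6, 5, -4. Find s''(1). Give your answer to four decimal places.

Put M_i = s'' at the i-th knot. Here h = (3, 3, 3) and Δ = (-4, 11/3, -3), so the interior equations h_(i-1)·M_(i-1) + 2(h_(i-1)+h_i)·M_i + h_i·M_(i+1) = 6(Δ_i − Δ_(i-1)) read
  3·M_0 + 12·M_1 + 3·M_2 = 6(Δ_1 - Δ_0) = 46
  3·M_1 + 12·M_2 + 3·M_3 = 6(Δ_2 - Δ_1) = -40
Natural end conditions: M_0 = M_3 = 0.
Hence M_0 = 0, M_1 = 224/45, M_2 = -206/45, M_3 = 0.

4.9778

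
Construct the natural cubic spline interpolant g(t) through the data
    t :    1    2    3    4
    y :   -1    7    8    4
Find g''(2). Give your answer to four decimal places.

With M_i denoting the second derivative at x_i, h_i = 1, 1, 1, and Δ_i = (y_(i+1) − y_i)/h_i = 8, 1, -4:
  1·M_0 + 4·M_1 + 1·M_2 = 6(Δ_1 - Δ_0) = -42
  1·M_1 + 4·M_2 + 1·M_3 = 6(Δ_2 - Δ_1) = -30
Natural end conditions: M_0 = M_3 = 0.
Forward elimination and back-substitution give M_0 = 0, M_1 = -46/5, M_2 = -26/5, M_3 = 0.

-9.2000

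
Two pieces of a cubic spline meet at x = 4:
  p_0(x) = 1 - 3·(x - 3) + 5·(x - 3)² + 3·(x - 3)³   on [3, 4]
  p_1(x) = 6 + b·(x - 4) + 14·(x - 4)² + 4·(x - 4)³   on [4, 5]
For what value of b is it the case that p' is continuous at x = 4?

p_0'(x) = -3 + 10·(x - 3) + 9·(x - 3)², so p_0'(4) = 16. On the right, p_1'(4) = b, so b = 16.

16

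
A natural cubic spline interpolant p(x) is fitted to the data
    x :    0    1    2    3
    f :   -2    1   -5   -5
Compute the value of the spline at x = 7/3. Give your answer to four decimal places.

With m_i denoting the second derivative at x_i, h_i = 1, 1, 1, and Δ_i = (y_(i+1) − y_i)/h_i = 3, -6, 0:
  1·m_0 + 4·m_1 + 1·m_2 = 6(Δ_1 - Δ_0) = -54
  1·m_1 + 4·m_2 + 1·m_3 = 6(Δ_2 - Δ_1) = 36
Natural end conditions: m_0 = m_3 = 0.
Forward elimination and back-substitution give m_0 = 0, m_1 = -84/5, m_2 = 66/5, m_3 = 0.
On [2, 3], p(x) = -5 - 22/5·(x - 2) + 33/5·(x - 2)² - 11/5·(x - 2)³.
With (x - 2) = 1/3: p(7/3) = -157/27.

-5.8148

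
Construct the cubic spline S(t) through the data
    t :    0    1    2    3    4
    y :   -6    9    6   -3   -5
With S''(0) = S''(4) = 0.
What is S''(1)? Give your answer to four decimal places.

-25.6071

Put M_i = S'' at the i-th knot. Here h = (1, 1, 1, 1) and Δ = (15, -3, -9, -2), so the interior equations h_(i-1)·M_(i-1) + 2(h_(i-1)+h_i)·M_i + h_i·M_(i+1) = 6(Δ_i − Δ_(i-1)) read
  1·M_0 + 4·M_1 + 1·M_2 = 6(Δ_1 - Δ_0) = -108
  1·M_1 + 4·M_2 + 1·M_3 = 6(Δ_2 - Δ_1) = -36
  1·M_2 + 4·M_3 + 1·M_4 = 6(Δ_3 - Δ_2) = 42
Natural end conditions: M_0 = M_4 = 0.
Solving the tridiagonal system: M_0 = 0, M_1 = -717/28, M_2 = -39/7, M_3 = 333/28, M_4 = 0.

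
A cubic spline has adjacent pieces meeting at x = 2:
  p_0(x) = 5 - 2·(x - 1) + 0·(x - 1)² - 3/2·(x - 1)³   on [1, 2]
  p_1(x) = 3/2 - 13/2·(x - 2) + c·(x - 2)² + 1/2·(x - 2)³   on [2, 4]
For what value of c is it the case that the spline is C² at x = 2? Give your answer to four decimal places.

p_0''(x) = 0 - 9·(x - 1), so p_0''(2) = -9. On the right, p_1''(2) = 2c, so c = -9/2.

-4.5000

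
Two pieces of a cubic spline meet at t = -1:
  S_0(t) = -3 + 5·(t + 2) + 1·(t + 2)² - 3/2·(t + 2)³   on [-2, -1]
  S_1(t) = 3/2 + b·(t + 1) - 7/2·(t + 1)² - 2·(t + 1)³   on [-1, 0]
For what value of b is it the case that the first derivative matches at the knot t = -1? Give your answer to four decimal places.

S_0'(t) = 5 + 2·(t + 2) - 9/2·(t + 2)², so S_0'(-1) = 5/2. On the right, S_1'(-1) = b, so b = 5/2.

2.5000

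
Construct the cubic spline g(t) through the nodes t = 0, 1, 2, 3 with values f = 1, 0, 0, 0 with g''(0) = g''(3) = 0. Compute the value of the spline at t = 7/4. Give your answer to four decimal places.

Write m_i for g''(x_i). With h_i = 1, 1, 1 and divided differences Δ_i = -1, 0, 0, the continuity of g' gives the tridiagonal system
  1·m_0 + 4·m_1 + 1·m_2 = 6(Δ_1 - Δ_0) = 6
  1·m_1 + 4·m_2 + 1·m_3 = 6(Δ_2 - Δ_1) = 0
Natural end conditions: m_0 = m_3 = 0.
Solving the tridiagonal system: m_0 = 0, m_1 = 8/5, m_2 = -2/5, m_3 = 0.
On [1, 2], g(t) = 0 - 7/15·(t - 1) + 4/5·(t - 1)² - 1/3·(t - 1)³.
With (t - 1) = 3/4: g(7/4) = -13/320.

-0.0406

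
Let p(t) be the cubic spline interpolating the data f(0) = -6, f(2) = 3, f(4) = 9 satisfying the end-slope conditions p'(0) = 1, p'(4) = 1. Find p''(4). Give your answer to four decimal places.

-1.8750

With σ_i denoting the second derivative at x_i, h_i = 2, 2, and Δ_i = (y_(i+1) − y_i)/h_i = 9/2, 3:
  2·σ_0 + 8·σ_1 + 2·σ_2 = 6(Δ_1 - Δ_0) = -9
Clamped end conditions give two more equations: 2h_0·σ_0 + h_0·σ_1 = 6(Δ_0 - p'(0)) = 21 and h_1·σ_1 + 2h_1·σ_2 = 6(p'(4) - Δ_1) = -12.
Solving the tridiagonal system: σ_0 = 51/8, σ_1 = -9/4, σ_2 = -15/8.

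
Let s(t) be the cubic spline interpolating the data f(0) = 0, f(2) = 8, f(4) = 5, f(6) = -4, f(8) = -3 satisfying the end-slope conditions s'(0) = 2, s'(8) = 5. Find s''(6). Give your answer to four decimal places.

2.8393

With m_i denoting the second derivative at x_i, h_i = 2, 2, 2, 2, and Δ_i = (y_(i+1) − y_i)/h_i = 4, -3/2, -9/2, 1/2:
  2·m_0 + 8·m_1 + 2·m_2 = 6(Δ_1 - Δ_0) = -33
  2·m_1 + 8·m_2 + 2·m_3 = 6(Δ_2 - Δ_1) = -18
  2·m_2 + 8·m_3 + 2·m_4 = 6(Δ_3 - Δ_2) = 30
Clamped end conditions give two more equations: 2h_0·m_0 + h_0·m_1 = 6(Δ_0 - s'(0)) = 12 and h_3·m_3 + 2h_3·m_4 = 6(s'(8) - Δ_3) = 27.
Hence m_0 = 621/112, m_1 = -285/56, m_2 = -27/16, m_3 = 159/56, m_4 = 597/112.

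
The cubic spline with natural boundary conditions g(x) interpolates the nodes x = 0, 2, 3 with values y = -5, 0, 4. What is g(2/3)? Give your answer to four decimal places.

Write σ_i for g''(x_i). With h_i = 2, 1 and divided differences Δ_i = 5/2, 4, the continuity of g' gives the tridiagonal system
  2·σ_0 + 6·σ_1 + 1·σ_2 = 6(Δ_1 - Δ_0) = 9
Natural end conditions: σ_0 = σ_2 = 0.
Solving the tridiagonal system: σ_0 = 0, σ_1 = 3/2, σ_2 = 0.
On [0, 2], g(x) = -5 + 2·x + 0·x² + 1/8·x³.
With x = 2/3: g(2/3) = -98/27.

-3.6296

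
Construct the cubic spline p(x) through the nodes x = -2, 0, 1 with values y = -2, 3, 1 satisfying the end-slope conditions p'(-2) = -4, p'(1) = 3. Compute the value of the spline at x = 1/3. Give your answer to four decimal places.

Let M_i = p''(x_i). Step sizes h_i = 2, 1; slopes of the chords Δ_i = (y_(i+1) - y_i)/h_i = 5/2, -2.
  2·M_0 + 6·M_1 + 1·M_2 = 6(Δ_1 - Δ_0) = -27
Clamped end conditions give two more equations: 2h_0·M_0 + h_0·M_1 = 6(Δ_0 - p'(-2)) = 39 and h_1·M_1 + 2h_1·M_2 = 6(p'(1) - Δ_1) = 30.
Forward elimination and back-substitution give M_0 = 199/12, M_1 = -41/3, M_2 = 131/6.
On [0, 1], p(x) = 3 - 13/12·x - 41/6·x² + 71/12·x³.
With x = 1/3: p(1/3) = 170/81.

2.0988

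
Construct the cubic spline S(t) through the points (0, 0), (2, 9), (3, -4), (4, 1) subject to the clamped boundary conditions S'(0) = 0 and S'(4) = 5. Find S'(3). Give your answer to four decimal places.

Put σ_i = S'' at the i-th knot. Here h = (2, 1, 1) and Δ = (9/2, -13, 5), so the interior equations h_(i-1)·σ_(i-1) + 2(h_(i-1)+h_i)·σ_i + h_i·σ_(i+1) = 6(Δ_i − Δ_(i-1)) read
  2·σ_0 + 6·σ_1 + 1·σ_2 = 6(Δ_1 - Δ_0) = -105
  1·σ_1 + 4·σ_2 + 1·σ_3 = 6(Δ_2 - Δ_1) = 108
Clamped end conditions give two more equations: 2h_0·σ_0 + h_0·σ_1 = 6(Δ_0 - S'(0)) = 27 and h_2·σ_2 + 2h_2·σ_3 = 6(S'(4) - Δ_2) = 0.
Solving the tridiagonal system: σ_0 = 497/22, σ_1 = -697/22, σ_2 = 439/11, σ_3 = -439/22.
On [3, 4], S'(t) = b_2 + 2c_2·(t - 3) + 3d_2·(t - 3)² with b_2 = Δ_2 - h_2(2σ_2 + σ_3)/6 = -219/44, c_2 = σ_2/2 = 439/22, d_2 = (σ_3 - σ_2)/(6h_2) = -439/44. So S'(3) = -219/44.

-4.9773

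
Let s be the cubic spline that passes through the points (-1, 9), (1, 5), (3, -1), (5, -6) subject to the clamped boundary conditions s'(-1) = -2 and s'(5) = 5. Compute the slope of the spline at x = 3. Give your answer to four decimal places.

Let m_i = s''(x_i). Step sizes h_i = 2, 2, 2; slopes of the chords Δ_i = (y_(i+1) - y_i)/h_i = -2, -3, -5/2.
  2·m_0 + 8·m_1 + 2·m_2 = 6(Δ_1 - Δ_0) = -6
  2·m_1 + 8·m_2 + 2·m_3 = 6(Δ_2 - Δ_1) = 3
Clamped end conditions give two more equations: 2h_0·m_0 + h_0·m_1 = 6(Δ_0 - s'(-1)) = 0 and h_2·m_2 + 2h_2·m_3 = 6(s'(5) - Δ_2) = 45.
Hence m_0 = 1/30, m_1 = -1/15, m_2 = -83/30, m_3 = 379/30.
On [3, 5], s'(x) = b_2 + 2c_2·(x - 3) + 3d_2·(x - 3)² with b_2 = Δ_2 - h_2(2m_2 + m_3)/6 = -73/15, c_2 = m_2/2 = -83/60, d_2 = (m_3 - m_2)/(6h_2) = 77/60. So s'(3) = -73/15.

-4.8667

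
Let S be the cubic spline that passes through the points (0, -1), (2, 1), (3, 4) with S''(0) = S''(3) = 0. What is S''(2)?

2

Let m_i = S''(x_i). Step sizes h_i = 2, 1; slopes of the chords Δ_i = (y_(i+1) - y_i)/h_i = 1, 3.
  2·m_0 + 6·m_1 + 1·m_2 = 6(Δ_1 - Δ_0) = 12
Natural end conditions: m_0 = m_2 = 0.
Solving: m_0 = 0, m_1 = 2, m_2 = 0.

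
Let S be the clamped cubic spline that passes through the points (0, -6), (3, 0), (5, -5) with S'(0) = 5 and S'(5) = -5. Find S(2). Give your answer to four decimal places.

-0.2000

Let M_i = S''(x_i). Step sizes h_i = 3, 2; slopes of the chords Δ_i = (y_(i+1) - y_i)/h_i = 2, -5/2.
  3·M_0 + 10·M_1 + 2·M_2 = 6(Δ_1 - Δ_0) = -27
Clamped end conditions give two more equations: 2h_0·M_0 + h_0·M_1 = 6(Δ_0 - S'(0)) = -18 and h_1·M_1 + 2h_1·M_2 = 6(S'(5) - Δ_1) = -15.
Forward elimination and back-substitution give M_0 = -23/10, M_1 = -7/5, M_2 = -61/20.
On [0, 3], S(t) = -6 + 5·t - 23/20·t² + 1/20·t³.
With t = 2: S(2) = -1/5.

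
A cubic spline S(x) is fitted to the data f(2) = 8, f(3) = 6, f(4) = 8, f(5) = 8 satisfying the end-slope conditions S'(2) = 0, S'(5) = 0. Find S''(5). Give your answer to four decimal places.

Put σ_i = S'' at the i-th knot. Here h = (1, 1, 1) and Δ = (-2, 2, 0), so the interior equations h_(i-1)·σ_(i-1) + 2(h_(i-1)+h_i)·σ_i + h_i·σ_(i+1) = 6(Δ_i − Δ_(i-1)) read
  1·σ_0 + 4·σ_1 + 1·σ_2 = 6(Δ_1 - Δ_0) = 24
  1·σ_1 + 4·σ_2 + 1·σ_3 = 6(Δ_2 - Δ_1) = -12
Clamped end conditions give two more equations: 2h_0·σ_0 + h_0·σ_1 = 6(Δ_0 - S'(2)) = -12 and h_2·σ_2 + 2h_2·σ_3 = 6(S'(5) - Δ_2) = 0.
Hence σ_0 = -56/5, σ_1 = 52/5, σ_2 = -32/5, σ_3 = 16/5.

3.2000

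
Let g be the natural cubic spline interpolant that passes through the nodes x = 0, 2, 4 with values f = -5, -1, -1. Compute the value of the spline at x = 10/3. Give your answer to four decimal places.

With M_i denoting the second derivative at x_i, h_i = 2, 2, and Δ_i = (y_(i+1) − y_i)/h_i = 2, 0:
  2·M_0 + 8·M_1 + 2·M_2 = 6(Δ_1 - Δ_0) = -12
Natural end conditions: M_0 = M_2 = 0.
Solving the tridiagonal system: M_0 = 0, M_1 = -3/2, M_2 = 0.
On [2, 4], g(x) = -1 + 1·(x - 2) - 3/4·(x - 2)² + 1/8·(x - 2)³.
With (x - 2) = 4/3: g(10/3) = -19/27.

-0.7037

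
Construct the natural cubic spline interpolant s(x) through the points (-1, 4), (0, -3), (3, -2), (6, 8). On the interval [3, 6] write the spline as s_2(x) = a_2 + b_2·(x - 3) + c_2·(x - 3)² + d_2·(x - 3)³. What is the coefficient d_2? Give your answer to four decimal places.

-0.0077

With M_i denoting the second derivative at x_i, h_i = 1, 3, 3, and Δ_i = (y_(i+1) − y_i)/h_i = -7, 1/3, 10/3:
  1·M_0 + 8·M_1 + 3·M_2 = 6(Δ_1 - Δ_0) = 44
  3·M_1 + 12·M_2 + 3·M_3 = 6(Δ_2 - Δ_1) = 18
Natural end conditions: M_0 = M_3 = 0.
Forward elimination and back-substitution give M_0 = 0, M_1 = 158/29, M_2 = 4/29, M_3 = 0.
On [3, 6], with s_2(x) = a_2 + b_2·(x - 3) + c_2·(x - 3)² + d_2·(x - 3)³: c_2 = M_2/2 = 2/29, d_2 = (M_3 - M_2)/(6h_2) = -2/261, b_2 = Δ_2 - h_2(2M_2 + M_3)/6 = 278/87.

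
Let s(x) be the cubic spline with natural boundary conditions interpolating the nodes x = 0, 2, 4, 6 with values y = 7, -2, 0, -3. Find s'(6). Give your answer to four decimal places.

-2.5333

Put M_i = s'' at the i-th knot. Here h = (2, 2, 2) and Δ = (-9/2, 1, -3/2), so the interior equations h_(i-1)·M_(i-1) + 2(h_(i-1)+h_i)·M_i + h_i·M_(i+1) = 6(Δ_i − Δ_(i-1)) read
  2·M_0 + 8·M_1 + 2·M_2 = 6(Δ_1 - Δ_0) = 33
  2·M_1 + 8·M_2 + 2·M_3 = 6(Δ_2 - Δ_1) = -15
Natural end conditions: M_0 = M_3 = 0.
Solving: M_0 = 0, M_1 = 49/10, M_2 = -31/10, M_3 = 0.
On [4, 6], s'(x) = b_2 + 2c_2·(x - 4) + 3d_2·(x - 4)² with b_2 = Δ_2 - h_2(2M_2 + M_3)/6 = 17/30, c_2 = M_2/2 = -31/20, d_2 = (M_3 - M_2)/(6h_2) = 31/120. So s'(6) = -38/15.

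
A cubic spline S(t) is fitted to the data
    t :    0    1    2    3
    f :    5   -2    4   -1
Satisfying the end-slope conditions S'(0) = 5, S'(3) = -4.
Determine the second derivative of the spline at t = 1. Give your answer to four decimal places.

Write m_i for S''(x_i). With h_i = 1, 1, 1 and divided differences Δ_i = -7, 6, -5, the continuity of S' gives the tridiagonal system
  1·m_0 + 4·m_1 + 1·m_2 = 6(Δ_1 - Δ_0) = 78
  1·m_1 + 4·m_2 + 1·m_3 = 6(Δ_2 - Δ_1) = -66
Clamped end conditions give two more equations: 2h_0·m_0 + h_0·m_1 = 6(Δ_0 - S'(0)) = -72 and h_2·m_2 + 2h_2·m_3 = 6(S'(3) - Δ_2) = 6.
Solving: m_0 = -284/5, m_1 = 208/5, m_2 = -158/5, m_3 = 94/5.

41.6000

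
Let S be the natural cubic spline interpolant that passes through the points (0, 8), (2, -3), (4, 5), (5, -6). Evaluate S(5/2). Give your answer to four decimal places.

Write m_i for S''(x_i). With h_i = 2, 2, 1 and divided differences Δ_i = -11/2, 4, -11, the continuity of S' gives the tridiagonal system
  2·m_0 + 8·m_1 + 2·m_2 = 6(Δ_1 - Δ_0) = 57
  2·m_1 + 6·m_2 + 1·m_3 = 6(Δ_2 - Δ_1) = -90
Natural end conditions: m_0 = m_3 = 0.
Hence m_0 = 0, m_1 = 261/22, m_2 = -417/22, m_3 = 0.
On [2, 4], S(t) = -3 + 53/22·(t - 2) + 261/44·(t - 2)² - 113/44·(t - 2)³.
With (t - 2) = 1/2: S(5/2) = -223/352.

-0.6335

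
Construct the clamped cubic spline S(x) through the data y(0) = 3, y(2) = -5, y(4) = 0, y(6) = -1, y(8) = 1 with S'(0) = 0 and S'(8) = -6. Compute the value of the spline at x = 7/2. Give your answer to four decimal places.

-1.3438

With m_i denoting the second derivative at x_i, h_i = 2, 2, 2, 2, and Δ_i = (y_(i+1) − y_i)/h_i = -4, 5/2, -1/2, 1:
  2·m_0 + 8·m_1 + 2·m_2 = 6(Δ_1 - Δ_0) = 39
  2·m_1 + 8·m_2 + 2·m_3 = 6(Δ_2 - Δ_1) = -18
  2·m_2 + 8·m_3 + 2·m_4 = 6(Δ_3 - Δ_2) = 9
Clamped end conditions give two more equations: 2h_0·m_0 + h_0·m_1 = 6(Δ_0 - S'(0)) = -24 and h_3·m_3 + 2h_3·m_4 = 6(S'(8) - Δ_3) = -42.
Hence m_0 = -21/2, m_1 = 9, m_2 = -6, m_3 = 6, m_4 = -27/2.
On [2, 4], S(x) = -5 - 3/2·(x - 2) + 9/2·(x - 2)² - 5/4·(x - 2)³.
With (x - 2) = 3/2: S(7/2) = -43/32.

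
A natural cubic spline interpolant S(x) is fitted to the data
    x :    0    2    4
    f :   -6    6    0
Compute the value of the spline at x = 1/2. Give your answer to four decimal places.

With M_i denoting the second derivative at x_i, h_i = 2, 2, and Δ_i = (y_(i+1) − y_i)/h_i = 6, -3:
  2·M_0 + 8·M_1 + 2·M_2 = 6(Δ_1 - Δ_0) = -54
Natural end conditions: M_0 = M_2 = 0.
Forward elimination and back-substitution give M_0 = 0, M_1 = -27/4, M_2 = 0.
On [0, 2], S(x) = -6 + 33/4·x + 0·x² - 9/16·x³.
With x = 1/2: S(1/2) = -249/128.

-1.9453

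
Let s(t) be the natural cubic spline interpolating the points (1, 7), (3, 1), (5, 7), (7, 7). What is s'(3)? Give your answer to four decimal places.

0.6000

With M_i denoting the second derivative at x_i, h_i = 2, 2, 2, and Δ_i = (y_(i+1) − y_i)/h_i = -3, 3, 0:
  2·M_0 + 8·M_1 + 2·M_2 = 6(Δ_1 - Δ_0) = 36
  2·M_1 + 8·M_2 + 2·M_3 = 6(Δ_2 - Δ_1) = -18
Natural end conditions: M_0 = M_3 = 0.
Solving the tridiagonal system: M_0 = 0, M_1 = 27/5, M_2 = -18/5, M_3 = 0.
On [3, 5], s'(t) = b_1 + 2c_1·(t - 3) + 3d_1·(t - 3)² with b_1 = Δ_1 - h_1(2M_1 + M_2)/6 = 3/5, c_1 = M_1/2 = 27/10, d_1 = (M_2 - M_1)/(6h_1) = -3/4. So s'(3) = 3/5.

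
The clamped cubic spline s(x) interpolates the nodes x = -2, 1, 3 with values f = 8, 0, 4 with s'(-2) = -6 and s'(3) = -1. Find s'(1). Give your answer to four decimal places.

Write σ_i for s''(x_i). With h_i = 3, 2 and divided differences Δ_i = -8/3, 2, the continuity of s' gives the tridiagonal system
  3·σ_0 + 10·σ_1 + 2·σ_2 = 6(Δ_1 - Δ_0) = 28
Clamped end conditions give two more equations: 2h_0·σ_0 + h_0·σ_1 = 6(Δ_0 - s'(-2)) = 20 and h_1·σ_1 + 2h_1·σ_2 = 6(s'(3) - Δ_1) = -18.
Forward elimination and back-substitution give σ_0 = 23/15, σ_1 = 18/5, σ_2 = -63/10.
On [1, 3], s'(x) = b_1 + 2c_1·(x - 1) + 3d_1·(x - 1)² with b_1 = Δ_1 - h_1(2σ_1 + σ_2)/6 = 17/10, c_1 = σ_1/2 = 9/5, d_1 = (σ_2 - σ_1)/(6h_1) = -33/40. So s'(1) = 17/10.

1.7000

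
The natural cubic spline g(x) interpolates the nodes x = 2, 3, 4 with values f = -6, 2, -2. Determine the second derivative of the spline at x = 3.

-18

With M_i denoting the second derivative at x_i, h_i = 1, 1, and Δ_i = (y_(i+1) − y_i)/h_i = 8, -4:
  1·M_0 + 4·M_1 + 1·M_2 = 6(Δ_1 - Δ_0) = -72
Natural end conditions: M_0 = M_2 = 0.
Forward elimination and back-substitution give M_0 = 0, M_1 = -18, M_2 = 0.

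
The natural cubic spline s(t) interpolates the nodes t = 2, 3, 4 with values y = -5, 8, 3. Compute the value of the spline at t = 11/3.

Write M_i for s''(x_i). With h_i = 1, 1 and divided differences Δ_i = 13, -5, the continuity of s' gives the tridiagonal system
  1·M_0 + 4·M_1 + 1·M_2 = 6(Δ_1 - Δ_0) = -108
Natural end conditions: M_0 = M_2 = 0.
Solving: M_0 = 0, M_1 = -27, M_2 = 0.
On [3, 4], s(t) = 8 + 4·(t - 3) - 27/2·(t - 3)² + 9/2·(t - 3)³.
With (t - 3) = 2/3: s(11/3) = 6.

6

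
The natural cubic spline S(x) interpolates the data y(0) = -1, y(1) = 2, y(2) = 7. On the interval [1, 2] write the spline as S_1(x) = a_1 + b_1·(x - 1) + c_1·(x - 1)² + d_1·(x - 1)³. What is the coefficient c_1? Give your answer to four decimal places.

Put M_i = S'' at the i-th knot. Here h = (1, 1) and Δ = (3, 5), so the interior equations h_(i-1)·M_(i-1) + 2(h_(i-1)+h_i)·M_i + h_i·M_(i+1) = 6(Δ_i − Δ_(i-1)) read
  1·M_0 + 4·M_1 + 1·M_2 = 6(Δ_1 - Δ_0) = 12
Natural end conditions: M_0 = M_2 = 0.
Solving: M_0 = 0, M_1 = 3, M_2 = 0.
On [1, 2], with S_1(x) = a_1 + b_1·(x - 1) + c_1·(x - 1)² + d_1·(x - 1)³: c_1 = M_1/2 = 3/2, d_1 = (M_2 - M_1)/(6h_1) = -1/2, b_1 = Δ_1 - h_1(2M_1 + M_2)/6 = 4.

1.5000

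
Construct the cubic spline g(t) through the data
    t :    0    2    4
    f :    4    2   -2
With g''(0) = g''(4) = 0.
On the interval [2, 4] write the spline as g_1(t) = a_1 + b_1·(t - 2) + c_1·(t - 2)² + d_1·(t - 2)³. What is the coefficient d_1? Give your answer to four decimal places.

Put σ_i = g'' at the i-th knot. Here h = (2, 2) and Δ = (-1, -2), so the interior equations h_(i-1)·σ_(i-1) + 2(h_(i-1)+h_i)·σ_i + h_i·σ_(i+1) = 6(Δ_i − Δ_(i-1)) read
  2·σ_0 + 8·σ_1 + 2·σ_2 = 6(Δ_1 - Δ_0) = -6
Natural end conditions: σ_0 = σ_2 = 0.
Forward elimination and back-substitution give σ_0 = 0, σ_1 = -3/4, σ_2 = 0.
On [2, 4], with g_1(t) = a_1 + b_1·(t - 2) + c_1·(t - 2)² + d_1·(t - 2)³: c_1 = σ_1/2 = -3/8, d_1 = (σ_2 - σ_1)/(6h_1) = 1/16, b_1 = Δ_1 - h_1(2σ_1 + σ_2)/6 = -3/2.

0.0625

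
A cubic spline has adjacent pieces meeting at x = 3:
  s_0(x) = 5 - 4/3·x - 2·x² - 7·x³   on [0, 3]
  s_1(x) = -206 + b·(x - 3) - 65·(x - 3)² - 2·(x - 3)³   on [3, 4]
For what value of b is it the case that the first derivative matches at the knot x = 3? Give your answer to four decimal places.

s_0'(x) = -4/3 - 4·x - 21·x², so s_0'(3) = -607/3. On the right, s_1'(3) = b, so b = -607/3.

-202.3333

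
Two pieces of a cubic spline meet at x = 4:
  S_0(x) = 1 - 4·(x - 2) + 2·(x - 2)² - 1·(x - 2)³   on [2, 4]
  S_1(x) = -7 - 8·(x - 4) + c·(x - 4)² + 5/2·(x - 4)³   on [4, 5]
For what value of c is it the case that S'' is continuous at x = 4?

S_0''(x) = 4 - 6·(x - 2), so S_0''(4) = -8. On the right, S_1''(4) = 2c, so c = -4.

-4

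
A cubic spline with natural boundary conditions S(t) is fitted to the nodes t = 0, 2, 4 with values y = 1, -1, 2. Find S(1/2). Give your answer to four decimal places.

Let M_i = S''(x_i). Step sizes h_i = 2, 2; slopes of the chords Δ_i = (y_(i+1) - y_i)/h_i = -1, 3/2.
  2·M_0 + 8·M_1 + 2·M_2 = 6(Δ_1 - Δ_0) = 15
Natural end conditions: M_0 = M_2 = 0.
Hence M_0 = 0, M_1 = 15/8, M_2 = 0.
On [0, 2], S(t) = 1 - 13/8·t + 0·t² + 5/32·t³.
With t = 1/2: S(1/2) = 53/256.

0.2070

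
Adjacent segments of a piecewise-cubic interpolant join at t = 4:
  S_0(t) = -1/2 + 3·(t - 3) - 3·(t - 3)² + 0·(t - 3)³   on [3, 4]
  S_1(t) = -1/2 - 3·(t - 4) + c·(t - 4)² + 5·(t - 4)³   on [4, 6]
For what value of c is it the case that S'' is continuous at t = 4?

-3

S_0''(t) = -6 + 0·(t - 3), so S_0''(4) = -6. On the right, S_1''(4) = 2c, so c = -3.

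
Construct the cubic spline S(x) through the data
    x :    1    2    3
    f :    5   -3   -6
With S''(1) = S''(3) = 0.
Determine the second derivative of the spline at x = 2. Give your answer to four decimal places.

7.5000

Write σ_i for S''(x_i). With h_i = 1, 1 and divided differences Δ_i = -8, -3, the continuity of S' gives the tridiagonal system
  1·σ_0 + 4·σ_1 + 1·σ_2 = 6(Δ_1 - Δ_0) = 30
Natural end conditions: σ_0 = σ_2 = 0.
Solving the tridiagonal system: σ_0 = 0, σ_1 = 15/2, σ_2 = 0.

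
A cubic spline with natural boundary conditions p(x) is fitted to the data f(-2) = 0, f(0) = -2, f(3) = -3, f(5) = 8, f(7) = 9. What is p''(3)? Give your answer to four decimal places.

Let m_i = p''(x_i). Step sizes h_i = 2, 3, 2, 2; slopes of the chords Δ_i = (y_(i+1) - y_i)/h_i = -1, -1/3, 11/2, 1/2.
  2·m_0 + 10·m_1 + 3·m_2 = 6(Δ_1 - Δ_0) = 4
  3·m_1 + 10·m_2 + 2·m_3 = 6(Δ_2 - Δ_1) = 35
  2·m_2 + 8·m_3 + 2·m_4 = 6(Δ_3 - Δ_2) = -30
Natural end conditions: m_0 = m_4 = 0.
Forward elimination and back-substitution give m_0 = 0, m_1 = -179/172, m_2 = 413/86, m_3 = -1703/344, m_4 = 0.

4.8023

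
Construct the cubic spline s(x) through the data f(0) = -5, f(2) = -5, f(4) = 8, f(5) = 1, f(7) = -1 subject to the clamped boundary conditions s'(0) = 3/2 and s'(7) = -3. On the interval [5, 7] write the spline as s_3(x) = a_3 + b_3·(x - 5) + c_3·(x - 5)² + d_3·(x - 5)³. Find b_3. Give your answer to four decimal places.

-6.1475

Write M_i for s''(x_i). With h_i = 2, 2, 1, 2 and divided differences Δ_i = 0, 13/2, -7, -1, the continuity of s' gives the tridiagonal system
  2·M_0 + 8·M_1 + 2·M_2 = 6(Δ_1 - Δ_0) = 39
  2·M_1 + 6·M_2 + 1·M_3 = 6(Δ_2 - Δ_1) = -81
  1·M_2 + 6·M_3 + 2·M_4 = 6(Δ_3 - Δ_2) = 36
Clamped end conditions give two more equations: 2h_0·M_0 + h_0·M_1 = 6(Δ_0 - s'(0)) = -9 and h_3·M_3 + 2h_3·M_4 = 6(s'(7) - Δ_3) = -12.
Solving: M_0 = -993/122, M_1 = 1437/122, M_2 = -1188/61, M_3 = 750/61, M_4 = -558/61.
On [5, 7], with s_3(x) = a_3 + b_3·(x - 5) + c_3·(x - 5)² + d_3·(x - 5)³: c_3 = M_3/2 = 375/61, d_3 = (M_4 - M_3)/(6h_3) = -109/61, b_3 = Δ_3 - h_3(2M_3 + M_4)/6 = -375/61.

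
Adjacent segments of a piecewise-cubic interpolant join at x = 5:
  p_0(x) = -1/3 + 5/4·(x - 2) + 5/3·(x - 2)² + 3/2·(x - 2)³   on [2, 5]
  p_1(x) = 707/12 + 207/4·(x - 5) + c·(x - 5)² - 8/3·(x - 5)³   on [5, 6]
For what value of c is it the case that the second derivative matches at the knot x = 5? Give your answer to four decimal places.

15.1667

p_0''(x) = 10/3 + 9·(x - 2), so p_0''(5) = 91/3. On the right, p_1''(5) = 2c, so c = 91/6.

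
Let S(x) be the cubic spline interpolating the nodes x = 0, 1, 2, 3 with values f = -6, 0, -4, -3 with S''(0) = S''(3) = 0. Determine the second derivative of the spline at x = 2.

12

With M_i denoting the second derivative at x_i, h_i = 1, 1, 1, and Δ_i = (y_(i+1) − y_i)/h_i = 6, -4, 1:
  1·M_0 + 4·M_1 + 1·M_2 = 6(Δ_1 - Δ_0) = -60
  1·M_1 + 4·M_2 + 1·M_3 = 6(Δ_2 - Δ_1) = 30
Natural end conditions: M_0 = M_3 = 0.
Forward elimination and back-substitution give M_0 = 0, M_1 = -18, M_2 = 12, M_3 = 0.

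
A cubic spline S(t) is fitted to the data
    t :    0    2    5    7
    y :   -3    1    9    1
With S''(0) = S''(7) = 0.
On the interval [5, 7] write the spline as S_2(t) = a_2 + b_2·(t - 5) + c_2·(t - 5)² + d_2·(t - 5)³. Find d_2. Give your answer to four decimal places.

Put M_i = S'' at the i-th knot. Here h = (2, 3, 2) and Δ = (2, 8/3, -4), so the interior equations h_(i-1)·M_(i-1) + 2(h_(i-1)+h_i)·M_i + h_i·M_(i+1) = 6(Δ_i − Δ_(i-1)) read
  2·M_0 + 10·M_1 + 3·M_2 = 6(Δ_1 - Δ_0) = 4
  3·M_1 + 10·M_2 + 2·M_3 = 6(Δ_2 - Δ_1) = -40
Natural end conditions: M_0 = M_3 = 0.
Solving: M_0 = 0, M_1 = 160/91, M_2 = -412/91, M_3 = 0.
On [5, 7], with S_2(t) = a_2 + b_2·(t - 5) + c_2·(t - 5)² + d_2·(t - 5)³: c_2 = M_2/2 = -206/91, d_2 = (M_3 - M_2)/(6h_2) = 103/273, b_2 = Δ_2 - h_2(2M_2 + M_3)/6 = -268/273.

0.3773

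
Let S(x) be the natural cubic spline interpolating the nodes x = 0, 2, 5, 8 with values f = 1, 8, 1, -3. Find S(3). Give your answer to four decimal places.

With m_i denoting the second derivative at x_i, h_i = 2, 3, 3, and Δ_i = (y_(i+1) − y_i)/h_i = 7/2, -7/3, -4/3:
  2·m_0 + 10·m_1 + 3·m_2 = 6(Δ_1 - Δ_0) = -35
  3·m_1 + 12·m_2 + 3·m_3 = 6(Δ_2 - Δ_1) = 6
Natural end conditions: m_0 = m_3 = 0.
Hence m_0 = 0, m_1 = -146/37, m_2 = 55/37, m_3 = 0.
On [2, 5], S(x) = 8 + 193/222·(x - 2) - 73/37·(x - 2)² + 67/222·(x - 2)³.
With (x - 2) = 1: S(3) = 799/111.

7.1982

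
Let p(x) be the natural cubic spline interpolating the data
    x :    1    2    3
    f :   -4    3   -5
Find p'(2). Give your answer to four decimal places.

Put σ_i = p'' at the i-th knot. Here h = (1, 1) and Δ = (7, -8), so the interior equations h_(i-1)·σ_(i-1) + 2(h_(i-1)+h_i)·σ_i + h_i·σ_(i+1) = 6(Δ_i − Δ_(i-1)) read
  1·σ_0 + 4·σ_1 + 1·σ_2 = 6(Δ_1 - Δ_0) = -90
Natural end conditions: σ_0 = σ_2 = 0.
Hence σ_0 = 0, σ_1 = -45/2, σ_2 = 0.
On [2, 3], p'(x) = b_1 + 2c_1·(x - 2) + 3d_1·(x - 2)² with b_1 = Δ_1 - h_1(2σ_1 + σ_2)/6 = -1/2, c_1 = σ_1/2 = -45/4, d_1 = (σ_2 - σ_1)/(6h_1) = 15/4. So p'(2) = -1/2.

-0.5000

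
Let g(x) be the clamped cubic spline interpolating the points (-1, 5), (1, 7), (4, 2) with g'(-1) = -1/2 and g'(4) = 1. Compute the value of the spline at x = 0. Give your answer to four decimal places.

Let m_i = g''(x_i). Step sizes h_i = 2, 3; slopes of the chords Δ_i = (y_(i+1) - y_i)/h_i = 1, -5/3.
  2·m_0 + 10·m_1 + 3·m_2 = 6(Δ_1 - Δ_0) = -16
Clamped end conditions give two more equations: 2h_0·m_0 + h_0·m_1 = 6(Δ_0 - g'(-1)) = 9 and h_1·m_1 + 2h_1·m_2 = 6(g'(4) - Δ_1) = 16.
Solving the tridiagonal system: m_0 = 83/20, m_1 = -19/5, m_2 = 137/30.
On [-1, 1], g(x) = 5 - 1/2·(x + 1) + 83/40·(x + 1)² - 53/80·(x + 1)³.
With (x + 1) = 1: g(0) = 473/80.

5.9125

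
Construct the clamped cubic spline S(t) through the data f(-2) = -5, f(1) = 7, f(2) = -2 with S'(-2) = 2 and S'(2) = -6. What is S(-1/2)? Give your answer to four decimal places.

Let M_i = S''(x_i). Step sizes h_i = 3, 1; slopes of the chords Δ_i = (y_(i+1) - y_i)/h_i = 4, -9.
  3·M_0 + 8·M_1 + 1·M_2 = 6(Δ_1 - Δ_0) = -78
Clamped end conditions give two more equations: 2h_0·M_0 + h_0·M_1 = 6(Δ_0 - S'(-2)) = 12 and h_1·M_1 + 2h_1·M_2 = 6(S'(2) - Δ_1) = 18.
Solving the tridiagonal system: M_0 = 39/4, M_1 = -31/2, M_2 = 67/4.
On [-2, 1], S(t) = -5 + 2·(t + 2) + 39/8·(t + 2)² - 101/72·(t + 2)³.
With (t + 2) = 3/2: S(-1/2) = 271/64.

4.2344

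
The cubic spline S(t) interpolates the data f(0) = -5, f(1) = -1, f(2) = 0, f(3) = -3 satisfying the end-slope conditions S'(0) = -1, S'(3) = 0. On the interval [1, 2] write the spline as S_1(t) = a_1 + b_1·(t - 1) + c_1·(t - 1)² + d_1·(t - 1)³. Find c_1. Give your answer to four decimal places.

-3.6667

Let M_i = S''(x_i). Step sizes h_i = 1, 1, 1; slopes of the chords Δ_i = (y_(i+1) - y_i)/h_i = 4, 1, -3.
  1·M_0 + 4·M_1 + 1·M_2 = 6(Δ_1 - Δ_0) = -18
  1·M_1 + 4·M_2 + 1·M_3 = 6(Δ_2 - Δ_1) = -24
Clamped end conditions give two more equations: 2h_0·M_0 + h_0·M_1 = 6(Δ_0 - S'(0)) = 30 and h_2·M_2 + 2h_2·M_3 = 6(S'(3) - Δ_2) = 18.
Hence M_0 = 56/3, M_1 = -22/3, M_2 = -22/3, M_3 = 38/3.
On [1, 2], with S_1(t) = a_1 + b_1·(t - 1) + c_1·(t - 1)² + d_1·(t - 1)³: c_1 = M_1/2 = -11/3, d_1 = (M_2 - M_1)/(6h_1) = 0, b_1 = Δ_1 - h_1(2M_1 + M_2)/6 = 14/3.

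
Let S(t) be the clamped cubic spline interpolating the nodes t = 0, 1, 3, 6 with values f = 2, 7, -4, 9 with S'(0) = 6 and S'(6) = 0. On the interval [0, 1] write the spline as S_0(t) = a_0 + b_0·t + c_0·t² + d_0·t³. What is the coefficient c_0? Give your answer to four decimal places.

2.3246

Put M_i = S'' at the i-th knot. Here h = (1, 2, 3) and Δ = (5, -11/2, 13/3), so the interior equations h_(i-1)·M_(i-1) + 2(h_(i-1)+h_i)·M_i + h_i·M_(i+1) = 6(Δ_i − Δ_(i-1)) read
  1·M_0 + 6·M_1 + 2·M_2 = 6(Δ_1 - Δ_0) = -63
  2·M_1 + 10·M_2 + 3·M_3 = 6(Δ_2 - Δ_1) = 59
Clamped end conditions give two more equations: 2h_0·M_0 + h_0·M_1 = 6(Δ_0 - S'(0)) = -6 and h_2·M_2 + 2h_2·M_3 = 6(S'(6) - Δ_2) = -26.
Forward elimination and back-substitution give M_0 = 265/57, M_1 = -872/57, M_2 = 688/57, M_3 = -197/19.
On [0, 1], with S_0(t) = a_0 + b_0·t + c_0·t² + d_0·t³: c_0 = M_0/2 = 265/114, d_0 = (M_1 - M_0)/(6h_0) = -379/114, b_0 = Δ_0 - h_0(2M_0 + M_1)/6 = 6.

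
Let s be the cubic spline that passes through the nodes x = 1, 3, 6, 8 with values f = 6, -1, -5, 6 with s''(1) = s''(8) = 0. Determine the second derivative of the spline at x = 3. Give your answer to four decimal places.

Put σ_i = s'' at the i-th knot. Here h = (2, 3, 2) and Δ = (-7/2, -4/3, 11/2), so the interior equations h_(i-1)·σ_(i-1) + 2(h_(i-1)+h_i)·σ_i + h_i·σ_(i+1) = 6(Δ_i − Δ_(i-1)) read
  2·σ_0 + 10·σ_1 + 3·σ_2 = 6(Δ_1 - Δ_0) = 13
  3·σ_1 + 10·σ_2 + 2·σ_3 = 6(Δ_2 - Δ_1) = 41
Natural end conditions: σ_0 = σ_3 = 0.
Hence σ_0 = 0, σ_1 = 1/13, σ_2 = 53/13, σ_3 = 0.

0.0769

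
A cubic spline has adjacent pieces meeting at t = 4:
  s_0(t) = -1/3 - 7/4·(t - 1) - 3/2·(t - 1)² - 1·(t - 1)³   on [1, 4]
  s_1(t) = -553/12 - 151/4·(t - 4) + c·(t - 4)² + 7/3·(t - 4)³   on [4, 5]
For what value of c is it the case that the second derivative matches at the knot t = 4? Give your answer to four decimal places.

s_0''(t) = -3 - 6·(t - 1), so s_0''(4) = -21. On the right, s_1''(4) = 2c, so c = -21/2.

-10.5000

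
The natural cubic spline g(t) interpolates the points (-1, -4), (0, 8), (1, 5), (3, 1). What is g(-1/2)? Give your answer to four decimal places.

3.4837

Put σ_i = g'' at the i-th knot. Here h = (1, 1, 2) and Δ = (12, -3, -2), so the interior equations h_(i-1)·σ_(i-1) + 2(h_(i-1)+h_i)·σ_i + h_i·σ_(i+1) = 6(Δ_i − Δ_(i-1)) read
  1·σ_0 + 4·σ_1 + 1·σ_2 = 6(Δ_1 - Δ_0) = -90
  1·σ_1 + 6·σ_2 + 2·σ_3 = 6(Δ_2 - Δ_1) = 6
Natural end conditions: σ_0 = σ_3 = 0.
Solving: σ_0 = 0, σ_1 = -546/23, σ_2 = 114/23, σ_3 = 0.
On [-1, 0], g(t) = -4 + 367/23·(t + 1) + 0·(t + 1)² - 91/23·(t + 1)³.
With (t + 1) = 1/2: g(-1/2) = 641/184.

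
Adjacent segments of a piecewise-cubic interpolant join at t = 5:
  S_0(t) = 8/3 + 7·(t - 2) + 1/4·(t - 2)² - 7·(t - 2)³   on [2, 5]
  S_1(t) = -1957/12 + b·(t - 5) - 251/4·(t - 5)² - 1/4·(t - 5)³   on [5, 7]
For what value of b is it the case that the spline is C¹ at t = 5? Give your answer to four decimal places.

-180.5000

S_0'(t) = 7 + 1/2·(t - 2) - 21·(t - 2)², so S_0'(5) = -361/2. On the right, S_1'(5) = b, so b = -361/2.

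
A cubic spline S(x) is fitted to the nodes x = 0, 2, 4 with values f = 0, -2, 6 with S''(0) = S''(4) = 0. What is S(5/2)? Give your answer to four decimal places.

Let σ_i = S''(x_i). Step sizes h_i = 2, 2; slopes of the chords Δ_i = (y_(i+1) - y_i)/h_i = -1, 4.
  2·σ_0 + 8·σ_1 + 2·σ_2 = 6(Δ_1 - Δ_0) = 30
Natural end conditions: σ_0 = σ_2 = 0.
Hence σ_0 = 0, σ_1 = 15/4, σ_2 = 0.
On [2, 4], S(x) = -2 + 3/2·(x - 2) + 15/8·(x - 2)² - 5/16·(x - 2)³.
With (x - 2) = 1/2: S(5/2) = -105/128.

-0.8203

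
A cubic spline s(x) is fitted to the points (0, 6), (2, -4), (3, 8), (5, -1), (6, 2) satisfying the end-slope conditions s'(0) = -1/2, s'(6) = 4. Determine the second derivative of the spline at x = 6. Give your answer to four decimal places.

-5.7419

Write M_i for s''(x_i). With h_i = 2, 1, 2, 1 and divided differences Δ_i = -5, 12, -9/2, 3, the continuity of s' gives the tridiagonal system
  2·M_0 + 6·M_1 + 1·M_2 = 6(Δ_1 - Δ_0) = 102
  1·M_1 + 6·M_2 + 2·M_3 = 6(Δ_2 - Δ_1) = -99
  2·M_2 + 6·M_3 + 1·M_4 = 6(Δ_3 - Δ_2) = 45
Clamped end conditions give two more equations: 2h_0·M_0 + h_0·M_1 = 6(Δ_0 - s'(0)) = -27 and h_3·M_3 + 2h_3·M_4 = 6(s'(6) - Δ_3) = 6.
Solving: M_0 = -2605/124, M_1 = 884/31, M_2 = -1679/62, M_3 = 542/31, M_4 = -178/31.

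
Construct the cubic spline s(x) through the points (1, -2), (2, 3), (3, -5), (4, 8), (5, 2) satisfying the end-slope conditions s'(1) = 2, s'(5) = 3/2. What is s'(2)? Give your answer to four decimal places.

With M_i denoting the second derivative at x_i, h_i = 1, 1, 1, 1, and Δ_i = (y_(i+1) − y_i)/h_i = 5, -8, 13, -6:
  1·M_0 + 4·M_1 + 1·M_2 = 6(Δ_1 - Δ_0) = -78
  1·M_1 + 4·M_2 + 1·M_3 = 6(Δ_2 - Δ_1) = 126
  1·M_2 + 4·M_3 + 1·M_4 = 6(Δ_3 - Δ_2) = -114
Clamped end conditions give two more equations: 2h_0·M_0 + h_0·M_1 = 6(Δ_0 - s'(1)) = 18 and h_3·M_3 + 2h_3·M_4 = 6(s'(5) - Δ_3) = 45.
Solving the tridiagonal system: M_0 = 1643/56, M_1 = -1139/28, M_2 = 443/8, M_3 = -1535/28, M_4 = 2795/56.
On [2, 3], s'(x) = b_1 + 2c_1·(x - 2) + 3d_1·(x - 2)² with b_1 = Δ_1 - h_1(2M_1 + M_2)/6 = -411/112, c_1 = M_1/2 = -1139/56, d_1 = (M_2 - M_1)/(6h_1) = 1793/112. So s'(2) = -411/112.

-3.6696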